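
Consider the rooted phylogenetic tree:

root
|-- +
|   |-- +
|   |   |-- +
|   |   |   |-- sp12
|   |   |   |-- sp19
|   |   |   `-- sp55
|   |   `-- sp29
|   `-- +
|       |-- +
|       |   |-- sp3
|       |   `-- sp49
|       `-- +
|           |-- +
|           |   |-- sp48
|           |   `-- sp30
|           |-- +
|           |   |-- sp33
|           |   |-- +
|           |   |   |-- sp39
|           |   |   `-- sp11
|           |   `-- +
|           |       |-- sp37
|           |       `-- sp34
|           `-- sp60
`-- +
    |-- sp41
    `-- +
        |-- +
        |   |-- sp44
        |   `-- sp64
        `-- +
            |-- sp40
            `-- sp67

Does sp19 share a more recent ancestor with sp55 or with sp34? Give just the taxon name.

sp55

The MRCA of sp19 and sp55 subtends (sp12,sp19,sp55) (3 taxa).
The MRCA of sp19 and sp34 subtends (((sp12,sp19,sp55),sp29),((sp3,sp49),((sp48,sp30),(sp33,(sp39,sp11),(sp37,sp34)),sp60))) (14 taxa).
The first is nested inside the second, so sp19 shares a more recent common ancestor with sp55.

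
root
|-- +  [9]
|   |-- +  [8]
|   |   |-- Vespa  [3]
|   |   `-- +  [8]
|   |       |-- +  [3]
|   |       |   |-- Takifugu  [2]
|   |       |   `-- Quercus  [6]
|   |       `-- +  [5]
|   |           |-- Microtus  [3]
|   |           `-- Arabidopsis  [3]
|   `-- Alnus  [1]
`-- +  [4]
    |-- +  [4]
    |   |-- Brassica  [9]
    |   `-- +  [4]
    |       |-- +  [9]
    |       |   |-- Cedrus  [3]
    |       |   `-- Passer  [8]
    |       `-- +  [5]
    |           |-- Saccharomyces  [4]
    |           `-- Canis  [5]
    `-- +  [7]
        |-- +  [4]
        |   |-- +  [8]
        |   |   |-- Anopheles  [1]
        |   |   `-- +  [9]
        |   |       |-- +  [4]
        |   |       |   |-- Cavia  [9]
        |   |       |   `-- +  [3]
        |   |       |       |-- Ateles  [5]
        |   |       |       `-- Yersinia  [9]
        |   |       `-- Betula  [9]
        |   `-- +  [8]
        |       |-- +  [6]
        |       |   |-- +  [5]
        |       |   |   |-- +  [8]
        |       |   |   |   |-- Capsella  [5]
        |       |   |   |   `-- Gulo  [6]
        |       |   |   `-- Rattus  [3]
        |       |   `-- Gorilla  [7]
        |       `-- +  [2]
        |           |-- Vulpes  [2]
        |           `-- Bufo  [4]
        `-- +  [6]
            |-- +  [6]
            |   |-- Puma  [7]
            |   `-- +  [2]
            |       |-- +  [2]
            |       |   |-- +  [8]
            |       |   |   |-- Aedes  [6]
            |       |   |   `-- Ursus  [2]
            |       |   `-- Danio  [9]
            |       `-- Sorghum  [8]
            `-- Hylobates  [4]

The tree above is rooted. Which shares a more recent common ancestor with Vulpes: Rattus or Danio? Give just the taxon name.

Rattus

The MRCA of Vulpes and Rattus subtends ((((Capsella,Gulo),Rattus),Gorilla),(Vulpes,Bufo)) (6 taxa).
The MRCA of Vulpes and Danio subtends (((Anopheles,((Cavia,(Ateles,Yersinia)),Betula)),((((Capsella,Gulo),Rattus),Gorilla),(Vulpes,Bufo))),((Puma,(((Aedes,Ursus),Danio),Sorghum)),Hylobates)) (17 taxa).
The first is nested inside the second, so Vulpes shares a more recent common ancestor with Rattus.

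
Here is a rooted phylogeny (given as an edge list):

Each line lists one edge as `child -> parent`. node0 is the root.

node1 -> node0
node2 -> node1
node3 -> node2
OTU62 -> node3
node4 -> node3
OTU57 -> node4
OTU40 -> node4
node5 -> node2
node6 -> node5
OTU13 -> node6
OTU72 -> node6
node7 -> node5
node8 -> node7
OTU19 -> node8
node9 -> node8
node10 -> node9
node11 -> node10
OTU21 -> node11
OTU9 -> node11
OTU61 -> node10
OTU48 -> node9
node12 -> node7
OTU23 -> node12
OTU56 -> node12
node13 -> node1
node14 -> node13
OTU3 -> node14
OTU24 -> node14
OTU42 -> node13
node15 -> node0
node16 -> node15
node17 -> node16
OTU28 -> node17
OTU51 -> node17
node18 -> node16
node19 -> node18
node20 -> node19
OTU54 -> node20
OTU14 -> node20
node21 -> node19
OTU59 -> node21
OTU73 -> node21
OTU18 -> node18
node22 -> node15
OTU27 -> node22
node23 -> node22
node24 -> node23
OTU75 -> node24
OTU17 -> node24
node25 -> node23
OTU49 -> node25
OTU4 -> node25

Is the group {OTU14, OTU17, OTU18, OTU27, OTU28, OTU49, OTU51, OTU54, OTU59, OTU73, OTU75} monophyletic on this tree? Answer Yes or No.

No

The MRCA of the listed taxa subtends (((OTU28,OTU51),(((OTU54,OTU14),(OTU59,OTU73)),OTU18)),(OTU27,((OTU75,OTU17),(OTU49,OTU4)))).
That clade also contains OTU4, which is not in the proposed group, so the group is not monophyletic.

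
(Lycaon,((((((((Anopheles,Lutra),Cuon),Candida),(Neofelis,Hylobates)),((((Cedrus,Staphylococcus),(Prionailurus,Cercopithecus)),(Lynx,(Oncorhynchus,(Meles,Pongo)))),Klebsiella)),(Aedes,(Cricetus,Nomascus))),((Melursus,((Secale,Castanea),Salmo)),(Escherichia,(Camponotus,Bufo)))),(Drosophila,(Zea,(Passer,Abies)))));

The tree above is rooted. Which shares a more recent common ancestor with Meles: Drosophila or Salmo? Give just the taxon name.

Salmo

The MRCA of Meles and Salmo subtends (((((((Anopheles,Lutra),Cuon),Candida),(Neofelis,Hylobates)),((((Cedrus,Staphylococcus),(Prionailurus,Cercopithecus)),(Lynx,(Oncorhynchus,(Meles,Pongo)))),Klebsiella)),(Aedes,(Cricetus,Nomascus))),((Melursus,((Secale,Castanea),Salmo)),(Escherichia,(Camponotus,Bufo)))) (25 taxa).
The MRCA of Meles and Drosophila subtends ((((((((Anopheles,Lutra),Cuon),Candida),(Neofelis,Hylobates)),((((Cedrus,Staphylococcus),(Prionailurus,Cercopithecus)),(Lynx,(Oncorhynchus,(Meles,Pongo)))),Klebsiella)),(Aedes,(Cricetus,Nomascus))),((Melursus,((Secale,Castanea),Salmo)),(Escherichia,(Camponotus,Bufo)))),(Drosophila,(Zea,(Passer,Abies)))) (29 taxa).
The first is nested inside the second, so Meles shares a more recent common ancestor with Salmo.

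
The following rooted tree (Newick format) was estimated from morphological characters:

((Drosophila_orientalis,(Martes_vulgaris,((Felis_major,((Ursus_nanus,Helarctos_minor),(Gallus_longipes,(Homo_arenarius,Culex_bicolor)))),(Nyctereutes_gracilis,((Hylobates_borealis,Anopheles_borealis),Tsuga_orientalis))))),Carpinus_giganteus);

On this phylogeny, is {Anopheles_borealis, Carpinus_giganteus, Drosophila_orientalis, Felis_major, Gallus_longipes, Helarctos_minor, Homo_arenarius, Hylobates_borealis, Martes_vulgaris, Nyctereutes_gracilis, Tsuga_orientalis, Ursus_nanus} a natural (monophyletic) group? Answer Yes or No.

The MRCA of the listed taxa is the root, so the smallest clade containing them is the whole tree.
That clade also contains Culex_bicolor, which is not in the proposed group, so the group is not monophyletic.

No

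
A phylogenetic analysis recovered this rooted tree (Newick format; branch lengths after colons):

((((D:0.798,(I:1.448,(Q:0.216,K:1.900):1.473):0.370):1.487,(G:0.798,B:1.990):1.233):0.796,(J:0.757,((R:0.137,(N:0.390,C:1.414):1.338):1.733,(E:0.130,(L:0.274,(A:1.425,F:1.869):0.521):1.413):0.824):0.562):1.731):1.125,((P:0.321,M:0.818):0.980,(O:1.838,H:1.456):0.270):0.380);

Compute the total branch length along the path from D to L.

7.885

The path runs D → … → MRCA → … → L; the MRCA is the node subtending (((D,(I,(Q,K))),(G,B)),(J,((R,(N,C)),(E,(L,(A,F)))))).
Branch lengths along that path: 0.798 + 1.487 + 0.796 + 1.731 + 0.562 + 0.824 + 1.413 + 0.274 = 7.885.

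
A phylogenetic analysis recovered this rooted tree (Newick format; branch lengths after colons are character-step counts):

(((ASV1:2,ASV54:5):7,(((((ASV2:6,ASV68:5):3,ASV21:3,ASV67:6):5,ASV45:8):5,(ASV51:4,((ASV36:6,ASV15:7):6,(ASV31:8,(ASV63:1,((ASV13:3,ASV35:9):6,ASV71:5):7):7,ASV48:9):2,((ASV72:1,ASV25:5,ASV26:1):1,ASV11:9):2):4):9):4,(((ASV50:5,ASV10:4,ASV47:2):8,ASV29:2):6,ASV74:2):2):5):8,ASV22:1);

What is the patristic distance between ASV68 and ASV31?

The path runs ASV68 → … → MRCA → … → ASV31; the MRCA is the node subtending ((((ASV2,ASV68),ASV21,ASV67),ASV45),(ASV51,((ASV36,ASV15),(ASV31,(ASV63,((ASV13,ASV35),ASV71)),ASV48),((ASV72,ASV25,ASV26),ASV11)))).
Branch lengths along that path: 5 + 3 + 5 + 5 + 9 + 4 + 2 + 8 = 41.

41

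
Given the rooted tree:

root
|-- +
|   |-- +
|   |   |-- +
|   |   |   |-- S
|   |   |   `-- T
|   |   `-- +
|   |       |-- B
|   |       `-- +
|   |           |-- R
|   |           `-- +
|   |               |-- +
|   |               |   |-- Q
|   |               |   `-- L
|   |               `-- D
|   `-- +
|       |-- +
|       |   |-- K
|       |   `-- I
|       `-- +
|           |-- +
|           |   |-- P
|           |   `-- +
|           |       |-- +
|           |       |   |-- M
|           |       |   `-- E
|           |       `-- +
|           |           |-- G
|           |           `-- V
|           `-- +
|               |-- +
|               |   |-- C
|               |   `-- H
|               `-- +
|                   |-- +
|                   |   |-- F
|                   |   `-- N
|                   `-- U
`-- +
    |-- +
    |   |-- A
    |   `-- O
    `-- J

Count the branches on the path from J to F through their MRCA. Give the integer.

9

The MRCA of J and F is the root of the tree.
From J up to that node: 2 branches. From F up to the same node: 7 branches. Total: 2 + 7 = 9.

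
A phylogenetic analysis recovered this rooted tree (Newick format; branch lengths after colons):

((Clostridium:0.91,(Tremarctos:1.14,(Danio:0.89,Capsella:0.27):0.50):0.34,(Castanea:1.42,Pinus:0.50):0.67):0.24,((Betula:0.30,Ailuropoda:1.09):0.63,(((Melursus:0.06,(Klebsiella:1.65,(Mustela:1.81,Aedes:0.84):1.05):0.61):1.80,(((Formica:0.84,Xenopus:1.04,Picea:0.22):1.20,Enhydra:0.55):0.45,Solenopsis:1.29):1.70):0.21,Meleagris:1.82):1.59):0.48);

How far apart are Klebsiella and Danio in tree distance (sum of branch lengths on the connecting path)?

The path runs Klebsiella → … → MRCA → … → Danio; the MRCA is the root of the tree.
Branch lengths along that path: 1.65 + 0.61 + 1.80 + 0.21 + 1.59 + 0.48 + 0.24 + 0.34 + 0.50 + 0.89 = 8.31.

8.31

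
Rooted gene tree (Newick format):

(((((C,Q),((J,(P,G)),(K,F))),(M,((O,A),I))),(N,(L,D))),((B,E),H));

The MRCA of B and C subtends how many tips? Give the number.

17

The MRCA of B and C is the root, so the clade is the entire tree.
That clade contains 17 terminal taxa: A, B, C, D, E, F, G, H, I, J, K, L, M, N, O, P, Q.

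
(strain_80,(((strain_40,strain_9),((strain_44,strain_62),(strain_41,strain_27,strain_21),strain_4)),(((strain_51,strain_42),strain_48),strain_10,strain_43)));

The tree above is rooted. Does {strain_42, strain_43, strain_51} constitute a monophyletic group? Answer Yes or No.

The MRCA of the listed taxa subtends (((strain_51,strain_42),strain_48),strain_10,strain_43).
That clade also contains strain_10, strain_48, which are not in the proposed group, so the group is not monophyletic.

No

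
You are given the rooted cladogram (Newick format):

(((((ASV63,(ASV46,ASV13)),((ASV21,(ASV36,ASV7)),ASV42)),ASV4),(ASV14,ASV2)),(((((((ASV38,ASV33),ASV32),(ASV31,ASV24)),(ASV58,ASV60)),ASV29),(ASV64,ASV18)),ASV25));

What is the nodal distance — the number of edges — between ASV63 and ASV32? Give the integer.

12

The MRCA of ASV63 and ASV32 is the root of the tree.
From ASV63 up to that node: 5 branches. From ASV32 up to the same node: 7 branches. Total: 5 + 7 = 12.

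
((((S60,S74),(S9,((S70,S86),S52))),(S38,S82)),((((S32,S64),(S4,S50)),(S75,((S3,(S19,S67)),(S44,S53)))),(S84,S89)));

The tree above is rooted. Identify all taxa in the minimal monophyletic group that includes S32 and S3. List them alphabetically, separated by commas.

Tracing S32: it sits inside (S32,S64).
Tracing S3: it sits inside (S3,(S19,S67)).
The smallest clade enclosing both is (((S32,S64),(S4,S50)),(S75,((S3,(S19,S67)),(S44,S53)))); the answer is its 10 terminal taxa in alphabetical order.

S19, S3, S32, S4, S44, S50, S53, S64, S67, S75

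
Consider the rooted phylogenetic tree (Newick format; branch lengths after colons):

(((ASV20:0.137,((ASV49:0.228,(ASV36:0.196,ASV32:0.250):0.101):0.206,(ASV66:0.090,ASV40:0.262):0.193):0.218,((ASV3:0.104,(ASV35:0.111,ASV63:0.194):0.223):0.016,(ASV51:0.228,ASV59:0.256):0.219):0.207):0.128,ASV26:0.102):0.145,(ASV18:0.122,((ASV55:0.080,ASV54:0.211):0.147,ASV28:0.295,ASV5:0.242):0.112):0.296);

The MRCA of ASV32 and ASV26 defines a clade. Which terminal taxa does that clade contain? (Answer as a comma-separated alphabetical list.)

Tracing ASV32: it sits inside (ASV36,ASV32).
Tracing ASV26: it sits inside ((ASV20,((ASV49,(ASV36,ASV32)),(ASV66,ASV40)),((ASV3,(ASV35,ASV63)),(ASV51,ASV59))),ASV26).
The smallest clade enclosing both is ((ASV20,((ASV49,(ASV36,ASV32)),(ASV66,ASV40)),((ASV3,(ASV35,ASV63)),(ASV51,ASV59))),ASV26); the answer is its 12 terminal taxa in alphabetical order.

ASV20, ASV26, ASV3, ASV32, ASV35, ASV36, ASV40, ASV49, ASV51, ASV59, ASV63, ASV66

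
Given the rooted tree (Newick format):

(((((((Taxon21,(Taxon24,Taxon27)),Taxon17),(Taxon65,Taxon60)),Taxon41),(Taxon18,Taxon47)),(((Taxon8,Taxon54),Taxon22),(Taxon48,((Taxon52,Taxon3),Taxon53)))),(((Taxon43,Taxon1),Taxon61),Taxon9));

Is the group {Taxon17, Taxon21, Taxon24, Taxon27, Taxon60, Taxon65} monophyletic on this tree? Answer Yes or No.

The most recent common ancestor of these taxa subtends (((Taxon21,(Taxon24,Taxon27)),Taxon17),(Taxon65,Taxon60)).
That clade has exactly 6 tips — every listed taxon and nothing else — so the group is monophyletic.

Yes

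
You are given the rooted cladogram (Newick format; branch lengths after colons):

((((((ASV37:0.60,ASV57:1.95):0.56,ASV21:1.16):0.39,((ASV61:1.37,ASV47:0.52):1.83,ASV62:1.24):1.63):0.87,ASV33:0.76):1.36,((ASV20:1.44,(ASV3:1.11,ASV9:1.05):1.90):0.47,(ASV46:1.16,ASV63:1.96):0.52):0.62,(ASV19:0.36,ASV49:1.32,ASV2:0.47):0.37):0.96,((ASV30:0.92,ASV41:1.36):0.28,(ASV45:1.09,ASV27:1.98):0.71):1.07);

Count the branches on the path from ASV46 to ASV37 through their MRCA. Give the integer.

8

The MRCA of ASV46 and ASV37 is the node subtending (((((ASV37,ASV57),ASV21),((ASV61,ASV47),ASV62)),ASV33),((ASV20,(ASV3,ASV9)),(ASV46,ASV63)),(ASV19,ASV49,ASV2)).
From ASV46 up to that node: 3 branches. From ASV37 up to the same node: 5 branches. Total: 3 + 5 = 8.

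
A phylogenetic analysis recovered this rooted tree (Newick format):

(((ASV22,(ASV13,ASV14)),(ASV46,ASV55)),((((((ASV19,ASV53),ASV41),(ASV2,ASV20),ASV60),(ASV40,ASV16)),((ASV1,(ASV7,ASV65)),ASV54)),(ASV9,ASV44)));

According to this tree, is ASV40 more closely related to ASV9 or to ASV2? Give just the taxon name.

The MRCA of ASV40 and ASV2 subtends ((((ASV19,ASV53),ASV41),(ASV2,ASV20),ASV60),(ASV40,ASV16)) (8 taxa).
The MRCA of ASV40 and ASV9 subtends ((((((ASV19,ASV53),ASV41),(ASV2,ASV20),ASV60),(ASV40,ASV16)),((ASV1,(ASV7,ASV65)),ASV54)),(ASV9,ASV44)) (14 taxa).
The first is nested inside the second, so ASV40 shares a more recent common ancestor with ASV2.

ASV2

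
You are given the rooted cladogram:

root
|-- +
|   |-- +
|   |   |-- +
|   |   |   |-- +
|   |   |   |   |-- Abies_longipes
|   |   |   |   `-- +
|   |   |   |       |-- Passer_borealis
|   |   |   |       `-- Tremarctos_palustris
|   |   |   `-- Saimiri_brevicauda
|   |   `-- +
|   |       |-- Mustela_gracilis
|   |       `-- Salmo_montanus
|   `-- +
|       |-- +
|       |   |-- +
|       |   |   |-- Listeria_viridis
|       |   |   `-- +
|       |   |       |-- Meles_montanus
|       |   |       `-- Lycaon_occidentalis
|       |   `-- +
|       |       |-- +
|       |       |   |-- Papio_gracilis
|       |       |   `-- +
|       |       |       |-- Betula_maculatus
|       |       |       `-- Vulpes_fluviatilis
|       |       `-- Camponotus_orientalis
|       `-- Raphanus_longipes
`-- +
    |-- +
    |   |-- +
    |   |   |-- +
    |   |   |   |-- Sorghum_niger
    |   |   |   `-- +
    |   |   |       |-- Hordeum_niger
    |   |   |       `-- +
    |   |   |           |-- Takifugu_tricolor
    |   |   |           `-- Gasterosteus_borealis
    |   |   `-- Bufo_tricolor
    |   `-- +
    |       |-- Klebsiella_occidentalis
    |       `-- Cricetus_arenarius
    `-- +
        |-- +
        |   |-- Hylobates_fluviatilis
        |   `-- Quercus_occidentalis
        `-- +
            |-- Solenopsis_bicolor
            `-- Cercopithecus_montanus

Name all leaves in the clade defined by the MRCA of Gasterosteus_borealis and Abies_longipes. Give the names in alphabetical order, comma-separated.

Tracing Gasterosteus_borealis: it sits inside (Takifugu_tricolor,Gasterosteus_borealis).
Tracing Abies_longipes: it sits inside (Abies_longipes,(Passer_borealis,Tremarctos_palustris)).
The smallest clade enclosing both is the whole tree (their MRCA is the root), so the answer is all 25 tips in alphabetical order.

Abies_longipes, Betula_maculatus, Bufo_tricolor, Camponotus_orientalis, Cercopithecus_montanus, Cricetus_arenarius, Gasterosteus_borealis, Hordeum_niger, Hylobates_fluviatilis, Klebsiella_occidentalis, Listeria_viridis, Lycaon_occidentalis, Meles_montanus, Mustela_gracilis, Papio_gracilis, Passer_borealis, Quercus_occidentalis, Raphanus_longipes, Saimiri_brevicauda, Salmo_montanus, Solenopsis_bicolor, Sorghum_niger, Takifugu_tricolor, Tremarctos_palustris, Vulpes_fluviatilis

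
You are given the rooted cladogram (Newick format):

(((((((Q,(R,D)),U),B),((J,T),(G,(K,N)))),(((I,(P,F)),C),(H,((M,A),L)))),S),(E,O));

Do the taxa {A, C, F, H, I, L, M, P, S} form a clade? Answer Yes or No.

No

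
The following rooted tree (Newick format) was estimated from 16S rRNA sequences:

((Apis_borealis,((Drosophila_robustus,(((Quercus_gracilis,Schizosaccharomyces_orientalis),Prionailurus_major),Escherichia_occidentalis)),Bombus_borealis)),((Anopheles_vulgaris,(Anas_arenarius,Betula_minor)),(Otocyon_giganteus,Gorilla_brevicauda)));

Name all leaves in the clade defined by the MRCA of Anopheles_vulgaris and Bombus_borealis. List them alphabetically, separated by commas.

Tracing Anopheles_vulgaris: it sits inside (Anopheles_vulgaris,(Anas_arenarius,Betula_minor)).
Tracing Bombus_borealis: it sits inside ((Drosophila_robustus,(((Quercus_gracilis,Schizosaccharomyces_orientalis),Prionailurus_major),Escherichia_occidentalis)),Bombus_borealis).
The smallest clade enclosing both is the whole tree (their MRCA is the root), so the answer is all 12 tips in alphabetical order.

Anas_arenarius, Anopheles_vulgaris, Apis_borealis, Betula_minor, Bombus_borealis, Drosophila_robustus, Escherichia_occidentalis, Gorilla_brevicauda, Otocyon_giganteus, Prionailurus_major, Quercus_gracilis, Schizosaccharomyces_orientalis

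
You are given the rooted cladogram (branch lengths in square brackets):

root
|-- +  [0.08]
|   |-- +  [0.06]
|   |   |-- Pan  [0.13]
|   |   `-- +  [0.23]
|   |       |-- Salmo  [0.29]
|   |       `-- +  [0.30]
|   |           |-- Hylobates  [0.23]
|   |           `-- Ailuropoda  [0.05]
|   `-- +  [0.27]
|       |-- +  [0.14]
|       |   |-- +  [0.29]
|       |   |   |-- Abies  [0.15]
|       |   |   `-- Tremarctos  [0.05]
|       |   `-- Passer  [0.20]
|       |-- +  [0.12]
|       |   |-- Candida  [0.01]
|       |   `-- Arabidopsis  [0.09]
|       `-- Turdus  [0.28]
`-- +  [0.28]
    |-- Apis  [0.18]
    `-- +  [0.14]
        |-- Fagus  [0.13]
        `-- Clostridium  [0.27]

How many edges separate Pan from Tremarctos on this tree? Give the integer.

The MRCA of Pan and Tremarctos is the node subtending ((Pan,(Salmo,(Hylobates,Ailuropoda))),(((Abies,Tremarctos),Passer),(Candida,Arabidopsis),Turdus)).
From Pan up to that node: 2 branches. From Tremarctos up to the same node: 4 branches. Total: 2 + 4 = 6.

6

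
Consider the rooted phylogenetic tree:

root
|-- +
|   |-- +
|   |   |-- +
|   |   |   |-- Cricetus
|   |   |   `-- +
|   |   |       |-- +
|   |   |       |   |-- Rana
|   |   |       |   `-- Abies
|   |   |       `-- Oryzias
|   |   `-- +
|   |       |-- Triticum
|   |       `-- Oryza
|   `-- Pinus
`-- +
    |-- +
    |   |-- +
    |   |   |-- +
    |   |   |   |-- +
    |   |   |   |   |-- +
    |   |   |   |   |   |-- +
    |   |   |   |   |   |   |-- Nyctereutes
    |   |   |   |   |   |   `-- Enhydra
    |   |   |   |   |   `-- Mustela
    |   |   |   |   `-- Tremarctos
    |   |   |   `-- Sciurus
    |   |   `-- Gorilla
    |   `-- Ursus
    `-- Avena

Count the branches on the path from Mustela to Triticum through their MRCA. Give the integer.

The MRCA of Mustela and Triticum is the root of the tree.
From Mustela up to that node: 7 branches. From Triticum up to the same node: 4 branches. Total: 7 + 4 = 11.

11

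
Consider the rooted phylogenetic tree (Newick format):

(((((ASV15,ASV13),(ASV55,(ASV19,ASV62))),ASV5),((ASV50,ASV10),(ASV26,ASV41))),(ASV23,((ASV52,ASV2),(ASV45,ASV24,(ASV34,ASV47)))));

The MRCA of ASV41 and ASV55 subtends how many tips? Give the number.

10

The MRCA of ASV41 and ASV55 is the node subtending ((((ASV15,ASV13),(ASV55,(ASV19,ASV62))),ASV5),((ASV50,ASV10),(ASV26,ASV41))).
That clade contains 10 terminal taxa: ASV10, ASV13, ASV15, ASV19, ASV26, ASV41, ASV5, ASV50, ASV55, ASV62.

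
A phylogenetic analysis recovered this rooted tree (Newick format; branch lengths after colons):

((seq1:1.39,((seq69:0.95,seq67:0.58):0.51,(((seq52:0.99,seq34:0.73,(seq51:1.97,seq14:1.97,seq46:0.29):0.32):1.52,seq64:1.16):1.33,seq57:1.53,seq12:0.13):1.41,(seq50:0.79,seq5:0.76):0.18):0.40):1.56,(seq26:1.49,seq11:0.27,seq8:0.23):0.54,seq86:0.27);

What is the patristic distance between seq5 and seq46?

5.81

The path runs seq5 → … → MRCA → … → seq46; the MRCA is the node subtending ((seq69,seq67),(((seq52,seq34,(seq51,seq14,seq46)),seq64),seq57,seq12),(seq50,seq5)).
Branch lengths along that path: 0.76 + 0.18 + 1.41 + 1.33 + 1.52 + 0.32 + 0.29 = 5.81.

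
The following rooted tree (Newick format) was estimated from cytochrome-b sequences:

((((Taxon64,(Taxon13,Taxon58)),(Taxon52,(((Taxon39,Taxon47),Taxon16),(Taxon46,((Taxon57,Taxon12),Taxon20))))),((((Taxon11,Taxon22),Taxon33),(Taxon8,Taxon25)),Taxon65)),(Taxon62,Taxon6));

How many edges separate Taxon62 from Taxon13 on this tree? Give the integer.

7

The MRCA of Taxon62 and Taxon13 is the root of the tree.
From Taxon62 up to that node: 2 branches. From Taxon13 up to the same node: 5 branches. Total: 2 + 5 = 7.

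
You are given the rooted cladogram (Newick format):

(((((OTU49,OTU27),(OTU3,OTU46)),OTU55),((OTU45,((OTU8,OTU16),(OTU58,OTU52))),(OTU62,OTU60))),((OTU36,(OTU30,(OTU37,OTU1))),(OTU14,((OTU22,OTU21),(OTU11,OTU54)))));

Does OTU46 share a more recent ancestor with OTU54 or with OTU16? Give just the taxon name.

The MRCA of OTU46 and OTU16 subtends ((((OTU49,OTU27),(OTU3,OTU46)),OTU55),((OTU45,((OTU8,OTU16),(OTU58,OTU52))),(OTU62,OTU60))) (12 taxa).
The MRCA of OTU46 and OTU54 is the root, subtending the entire tree (21 taxa).
The first is nested inside the second, so OTU46 shares a more recent common ancestor with OTU16.

OTU16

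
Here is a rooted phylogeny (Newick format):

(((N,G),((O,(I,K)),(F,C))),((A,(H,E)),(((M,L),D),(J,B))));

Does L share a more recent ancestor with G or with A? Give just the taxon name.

The MRCA of L and A subtends ((A,(H,E)),(((M,L),D),(J,B))) (8 taxa).
The MRCA of L and G is the root, subtending the entire tree (15 taxa).
The first is nested inside the second, so L shares a more recent common ancestor with A.

A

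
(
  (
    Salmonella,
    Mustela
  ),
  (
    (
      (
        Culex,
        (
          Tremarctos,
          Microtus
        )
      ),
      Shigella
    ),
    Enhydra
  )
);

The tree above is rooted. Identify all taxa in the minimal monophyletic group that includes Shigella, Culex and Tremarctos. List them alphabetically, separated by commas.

Culex, Microtus, Shigella, Tremarctos

Tracing Shigella: it sits inside ((Culex,(Tremarctos,Microtus)),Shigella).
Tracing Culex: it sits inside (Culex,(Tremarctos,Microtus)).
Tracing Tremarctos: it sits inside (Tremarctos,Microtus).
The smallest clade enclosing all 3 is ((Culex,(Tremarctos,Microtus)),Shigella); the answer is its 4 terminal taxa in alphabetical order.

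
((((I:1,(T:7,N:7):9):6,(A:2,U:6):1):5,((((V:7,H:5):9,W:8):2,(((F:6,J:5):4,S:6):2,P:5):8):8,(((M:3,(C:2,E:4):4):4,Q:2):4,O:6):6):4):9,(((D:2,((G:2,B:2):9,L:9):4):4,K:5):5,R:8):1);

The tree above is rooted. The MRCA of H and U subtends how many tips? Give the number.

17

The MRCA of H and U is the node subtending (((I,(T,N)),(A,U)),((((V,H),W),(((F,J),S),P)),(((M,(C,E)),Q),O))).
That clade contains 17 terminal taxa: A, C, E, F, H, I, J, M, N, O, P, Q, S, T, U, V, W.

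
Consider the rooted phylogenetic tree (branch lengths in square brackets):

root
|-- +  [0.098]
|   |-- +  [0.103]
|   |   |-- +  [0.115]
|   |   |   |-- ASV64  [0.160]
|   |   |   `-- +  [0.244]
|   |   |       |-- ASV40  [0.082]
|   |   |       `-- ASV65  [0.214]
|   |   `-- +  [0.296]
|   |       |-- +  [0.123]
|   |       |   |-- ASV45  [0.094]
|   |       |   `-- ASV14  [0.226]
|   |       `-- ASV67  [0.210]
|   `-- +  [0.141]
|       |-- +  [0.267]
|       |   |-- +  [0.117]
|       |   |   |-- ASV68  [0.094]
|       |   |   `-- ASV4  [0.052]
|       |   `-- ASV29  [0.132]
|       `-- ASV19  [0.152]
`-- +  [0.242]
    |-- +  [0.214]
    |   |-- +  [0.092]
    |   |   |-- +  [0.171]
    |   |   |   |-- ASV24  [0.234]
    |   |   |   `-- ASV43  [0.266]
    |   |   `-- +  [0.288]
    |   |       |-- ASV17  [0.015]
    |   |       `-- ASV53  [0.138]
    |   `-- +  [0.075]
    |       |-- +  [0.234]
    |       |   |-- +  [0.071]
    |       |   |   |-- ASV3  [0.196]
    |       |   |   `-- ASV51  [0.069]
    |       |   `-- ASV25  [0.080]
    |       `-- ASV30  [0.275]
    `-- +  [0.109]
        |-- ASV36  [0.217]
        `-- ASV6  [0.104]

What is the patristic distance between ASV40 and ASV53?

1.616

The path runs ASV40 → … → MRCA → … → ASV53; the MRCA is the root of the tree.
Branch lengths along that path: 0.082 + 0.244 + 0.115 + 0.103 + 0.098 + 0.242 + 0.214 + 0.092 + 0.288 + 0.138 = 1.616.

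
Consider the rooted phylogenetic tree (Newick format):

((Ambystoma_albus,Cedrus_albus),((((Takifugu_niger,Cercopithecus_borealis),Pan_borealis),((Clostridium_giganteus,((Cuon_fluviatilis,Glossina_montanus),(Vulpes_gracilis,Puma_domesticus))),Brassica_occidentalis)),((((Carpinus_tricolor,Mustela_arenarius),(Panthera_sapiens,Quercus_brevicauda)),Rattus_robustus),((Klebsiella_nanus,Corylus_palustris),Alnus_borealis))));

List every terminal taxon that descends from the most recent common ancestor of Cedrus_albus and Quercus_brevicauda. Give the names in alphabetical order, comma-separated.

Tracing Cedrus_albus: it sits inside (Ambystoma_albus,Cedrus_albus).
Tracing Quercus_brevicauda: it sits inside (Panthera_sapiens,Quercus_brevicauda).
The smallest clade enclosing both is the whole tree (their MRCA is the root), so the answer is all 19 tips in alphabetical order.

Alnus_borealis, Ambystoma_albus, Brassica_occidentalis, Carpinus_tricolor, Cedrus_albus, Cercopithecus_borealis, Clostridium_giganteus, Corylus_palustris, Cuon_fluviatilis, Glossina_montanus, Klebsiella_nanus, Mustela_arenarius, Pan_borealis, Panthera_sapiens, Puma_domesticus, Quercus_brevicauda, Rattus_robustus, Takifugu_niger, Vulpes_gracilis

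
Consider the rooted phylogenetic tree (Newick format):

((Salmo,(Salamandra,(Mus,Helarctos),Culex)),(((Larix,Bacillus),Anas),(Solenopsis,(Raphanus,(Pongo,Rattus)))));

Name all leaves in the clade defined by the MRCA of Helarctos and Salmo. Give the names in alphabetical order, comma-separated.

Culex, Helarctos, Mus, Salamandra, Salmo

Tracing Helarctos: it sits inside (Mus,Helarctos).
Tracing Salmo: it sits inside (Salmo,(Salamandra,(Mus,Helarctos),Culex)).
The smallest clade enclosing both is (Salmo,(Salamandra,(Mus,Helarctos),Culex)); the answer is its 5 terminal taxa in alphabetical order.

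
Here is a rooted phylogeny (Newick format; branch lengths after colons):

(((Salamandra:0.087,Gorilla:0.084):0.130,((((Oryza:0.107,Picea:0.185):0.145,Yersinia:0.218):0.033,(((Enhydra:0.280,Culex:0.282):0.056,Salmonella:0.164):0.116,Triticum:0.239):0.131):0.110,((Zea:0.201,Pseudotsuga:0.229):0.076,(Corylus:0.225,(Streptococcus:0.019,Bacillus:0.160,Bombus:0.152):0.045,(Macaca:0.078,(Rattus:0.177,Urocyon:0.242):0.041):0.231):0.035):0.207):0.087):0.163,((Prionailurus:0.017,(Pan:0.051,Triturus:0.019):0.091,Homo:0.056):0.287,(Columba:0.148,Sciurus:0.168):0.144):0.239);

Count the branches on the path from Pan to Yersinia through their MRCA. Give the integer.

The MRCA of Pan and Yersinia is the root of the tree.
From Pan up to that node: 4 branches. From Yersinia up to the same node: 5 branches. Total: 4 + 5 = 9.

9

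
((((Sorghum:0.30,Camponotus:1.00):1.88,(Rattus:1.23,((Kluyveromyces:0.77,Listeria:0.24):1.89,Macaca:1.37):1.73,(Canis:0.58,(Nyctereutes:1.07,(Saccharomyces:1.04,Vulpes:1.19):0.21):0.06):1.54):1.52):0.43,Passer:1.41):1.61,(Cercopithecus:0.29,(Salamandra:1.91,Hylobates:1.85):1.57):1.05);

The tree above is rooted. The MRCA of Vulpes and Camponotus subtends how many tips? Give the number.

The MRCA of Vulpes and Camponotus is the node subtending ((Sorghum,Camponotus),(Rattus,((Kluyveromyces,Listeria),Macaca),(Canis,(Nyctereutes,(Saccharomyces,Vulpes))))).
That clade contains 10 terminal taxa: Camponotus, Canis, Kluyveromyces, Listeria, Macaca, Nyctereutes, Rattus, Saccharomyces, Sorghum, Vulpes.

10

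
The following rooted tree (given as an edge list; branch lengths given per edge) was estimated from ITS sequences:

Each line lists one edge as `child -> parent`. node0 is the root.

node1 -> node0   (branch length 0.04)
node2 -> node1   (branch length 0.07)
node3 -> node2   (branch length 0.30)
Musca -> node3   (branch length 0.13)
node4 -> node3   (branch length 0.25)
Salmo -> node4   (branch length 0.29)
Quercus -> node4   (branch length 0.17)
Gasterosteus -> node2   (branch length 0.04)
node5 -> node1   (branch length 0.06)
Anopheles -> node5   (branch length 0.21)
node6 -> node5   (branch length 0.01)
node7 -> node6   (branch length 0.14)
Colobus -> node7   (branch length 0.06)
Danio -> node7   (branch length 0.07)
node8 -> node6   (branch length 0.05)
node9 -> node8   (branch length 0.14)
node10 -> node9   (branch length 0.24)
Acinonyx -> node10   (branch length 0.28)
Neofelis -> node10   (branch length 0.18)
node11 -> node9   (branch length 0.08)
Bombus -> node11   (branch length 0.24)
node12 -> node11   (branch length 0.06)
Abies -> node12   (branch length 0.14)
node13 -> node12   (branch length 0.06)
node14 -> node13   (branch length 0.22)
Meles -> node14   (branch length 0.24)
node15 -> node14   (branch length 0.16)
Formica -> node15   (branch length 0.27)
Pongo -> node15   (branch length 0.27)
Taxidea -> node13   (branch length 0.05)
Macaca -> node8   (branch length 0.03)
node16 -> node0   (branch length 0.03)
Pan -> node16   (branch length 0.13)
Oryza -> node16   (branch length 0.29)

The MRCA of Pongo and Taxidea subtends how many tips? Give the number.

The MRCA of Pongo and Taxidea is the node subtending ((Meles,(Formica,Pongo)),Taxidea).
That clade contains 4 terminal taxa: Formica, Meles, Pongo, Taxidea.

4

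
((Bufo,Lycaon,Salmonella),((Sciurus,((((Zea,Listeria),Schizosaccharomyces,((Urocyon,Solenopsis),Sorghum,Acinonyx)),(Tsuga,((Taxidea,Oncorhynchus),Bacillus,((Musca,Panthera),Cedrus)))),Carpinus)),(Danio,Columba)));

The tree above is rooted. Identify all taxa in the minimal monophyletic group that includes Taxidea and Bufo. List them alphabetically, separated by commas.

Acinonyx, Bacillus, Bufo, Carpinus, Cedrus, Columba, Danio, Listeria, Lycaon, Musca, Oncorhynchus, Panthera, Salmonella, Schizosaccharomyces, Sciurus, Solenopsis, Sorghum, Taxidea, Tsuga, Urocyon, Zea

Tracing Taxidea: it sits inside (Taxidea,Oncorhynchus).
Tracing Bufo: it sits inside (Bufo,Lycaon,Salmonella).
The smallest clade enclosing both is the whole tree (their MRCA is the root), so the answer is all 21 tips in alphabetical order.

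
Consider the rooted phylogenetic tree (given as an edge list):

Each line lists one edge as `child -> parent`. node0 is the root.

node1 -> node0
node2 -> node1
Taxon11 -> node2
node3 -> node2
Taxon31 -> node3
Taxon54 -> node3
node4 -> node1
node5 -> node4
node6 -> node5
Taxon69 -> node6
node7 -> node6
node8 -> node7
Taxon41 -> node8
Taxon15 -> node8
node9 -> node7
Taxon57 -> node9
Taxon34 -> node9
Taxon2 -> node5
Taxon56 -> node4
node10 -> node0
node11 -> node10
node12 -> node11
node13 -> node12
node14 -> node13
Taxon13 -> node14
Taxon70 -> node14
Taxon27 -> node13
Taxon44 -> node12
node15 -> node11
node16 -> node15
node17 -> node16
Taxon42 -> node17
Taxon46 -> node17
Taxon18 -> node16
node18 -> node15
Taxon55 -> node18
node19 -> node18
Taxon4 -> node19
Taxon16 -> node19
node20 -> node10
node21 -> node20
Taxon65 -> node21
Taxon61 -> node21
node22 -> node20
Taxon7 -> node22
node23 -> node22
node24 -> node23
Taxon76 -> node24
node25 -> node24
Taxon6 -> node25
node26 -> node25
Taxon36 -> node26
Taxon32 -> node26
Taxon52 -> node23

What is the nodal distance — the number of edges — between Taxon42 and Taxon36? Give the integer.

12

The MRCA of Taxon42 and Taxon36 is the node subtending (((((Taxon13,Taxon70),Taxon27),Taxon44),(((Taxon42,Taxon46),Taxon18),(Taxon55,(Taxon4,Taxon16)))),((Taxon65,Taxon61),(Taxon7,((Taxon76,(Taxon6,(Taxon36,Taxon32))),Taxon52)))).
From Taxon42 up to that node: 5 branches. From Taxon36 up to the same node: 7 branches. Total: 5 + 7 = 12.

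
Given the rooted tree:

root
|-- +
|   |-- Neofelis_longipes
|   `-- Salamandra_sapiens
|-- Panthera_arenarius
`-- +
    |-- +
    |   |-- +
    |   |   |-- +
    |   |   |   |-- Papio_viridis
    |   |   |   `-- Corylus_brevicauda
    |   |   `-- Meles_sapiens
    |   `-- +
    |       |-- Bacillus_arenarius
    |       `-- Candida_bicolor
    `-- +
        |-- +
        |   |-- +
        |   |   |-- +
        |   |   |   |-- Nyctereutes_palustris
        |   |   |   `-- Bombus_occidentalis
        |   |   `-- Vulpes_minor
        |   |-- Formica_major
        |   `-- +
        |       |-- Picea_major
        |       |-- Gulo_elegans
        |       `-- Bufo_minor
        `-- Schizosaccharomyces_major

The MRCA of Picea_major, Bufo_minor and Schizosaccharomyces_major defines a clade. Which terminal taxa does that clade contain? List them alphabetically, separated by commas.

Tracing Picea_major: it sits inside (Picea_major,Gulo_elegans,Bufo_minor).
Tracing Bufo_minor: it sits inside (Picea_major,Gulo_elegans,Bufo_minor).
Tracing Schizosaccharomyces_major: it sits inside ((((Nyctereutes_palustris,Bombus_occidentalis),Vulpes_minor),Formica_major,(Picea_major,Gulo_elegans,Bufo_minor)),Schizosaccharomyces_major).
The smallest clade enclosing all 3 is ((((Nyctereutes_palustris,Bombus_occidentalis),Vulpes_minor),Formica_major,(Picea_major,Gulo_elegans,Bufo_minor)),Schizosaccharomyces_major); the answer is its 8 terminal taxa in alphabetical order.

Bombus_occidentalis, Bufo_minor, Formica_major, Gulo_elegans, Nyctereutes_palustris, Picea_major, Schizosaccharomyces_major, Vulpes_minor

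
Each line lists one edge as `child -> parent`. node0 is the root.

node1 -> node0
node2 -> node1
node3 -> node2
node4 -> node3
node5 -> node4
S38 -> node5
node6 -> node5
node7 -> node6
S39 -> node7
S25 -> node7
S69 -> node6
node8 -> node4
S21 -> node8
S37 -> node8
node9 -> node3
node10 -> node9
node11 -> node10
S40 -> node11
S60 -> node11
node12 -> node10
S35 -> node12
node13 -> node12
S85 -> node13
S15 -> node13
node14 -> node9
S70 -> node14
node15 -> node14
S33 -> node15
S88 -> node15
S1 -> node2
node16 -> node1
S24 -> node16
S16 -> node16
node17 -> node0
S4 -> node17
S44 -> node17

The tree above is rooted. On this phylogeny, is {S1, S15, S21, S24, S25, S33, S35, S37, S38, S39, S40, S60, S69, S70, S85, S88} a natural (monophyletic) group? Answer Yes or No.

No

The MRCA of the listed taxa subtends (((((S38,((S39,S25),S69)),(S21,S37)),(((S40,S60),(S35,(S85,S15))),(S70,(S33,S88)))),S1),(S24,S16)).
That clade also contains S16, which is not in the proposed group, so the group is not monophyletic.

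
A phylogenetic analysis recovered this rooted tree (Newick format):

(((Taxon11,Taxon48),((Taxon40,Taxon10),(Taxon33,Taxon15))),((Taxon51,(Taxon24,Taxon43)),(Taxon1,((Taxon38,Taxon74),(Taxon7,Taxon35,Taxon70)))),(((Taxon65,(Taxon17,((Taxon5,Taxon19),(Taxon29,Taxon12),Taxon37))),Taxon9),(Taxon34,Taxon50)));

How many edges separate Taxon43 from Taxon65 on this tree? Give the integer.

8

The MRCA of Taxon43 and Taxon65 is the root of the tree.
From Taxon43 up to that node: 4 branches. From Taxon65 up to the same node: 4 branches. Total: 4 + 4 = 8.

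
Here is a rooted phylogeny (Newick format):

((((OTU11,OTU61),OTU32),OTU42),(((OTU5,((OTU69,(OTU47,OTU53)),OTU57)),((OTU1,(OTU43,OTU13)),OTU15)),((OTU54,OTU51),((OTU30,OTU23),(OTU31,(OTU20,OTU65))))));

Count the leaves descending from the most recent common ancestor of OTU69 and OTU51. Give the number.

16

The MRCA of OTU69 and OTU51 is the node subtending (((OTU5,((OTU69,(OTU47,OTU53)),OTU57)),((OTU1,(OTU43,OTU13)),OTU15)),((OTU54,OTU51),((OTU30,OTU23),(OTU31,(OTU20,OTU65))))).
That clade contains 16 terminal taxa: OTU1, OTU13, OTU15, OTU20, OTU23, OTU30, OTU31, OTU43, OTU47, OTU5, OTU51, OTU53, OTU54, OTU57, OTU65, OTU69.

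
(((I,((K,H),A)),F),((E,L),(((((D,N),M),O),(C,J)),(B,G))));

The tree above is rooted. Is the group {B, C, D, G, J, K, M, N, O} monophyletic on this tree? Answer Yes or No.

No

The MRCA of the listed taxa is the root, so the smallest clade containing them is the whole tree.
That clade also contains A, E, F, H, I, L, which are not in the proposed group, so the group is not monophyletic.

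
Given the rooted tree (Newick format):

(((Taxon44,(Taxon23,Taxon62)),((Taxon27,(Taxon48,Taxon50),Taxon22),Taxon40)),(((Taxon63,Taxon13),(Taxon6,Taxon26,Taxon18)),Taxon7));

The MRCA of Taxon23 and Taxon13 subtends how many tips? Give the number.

14

The MRCA of Taxon23 and Taxon13 is the root, so the clade is the entire tree.
That clade contains 14 terminal taxa: Taxon13, Taxon18, Taxon22, Taxon23, Taxon26, Taxon27, Taxon40, Taxon44, Taxon48, Taxon50, Taxon6, Taxon62, Taxon63, Taxon7.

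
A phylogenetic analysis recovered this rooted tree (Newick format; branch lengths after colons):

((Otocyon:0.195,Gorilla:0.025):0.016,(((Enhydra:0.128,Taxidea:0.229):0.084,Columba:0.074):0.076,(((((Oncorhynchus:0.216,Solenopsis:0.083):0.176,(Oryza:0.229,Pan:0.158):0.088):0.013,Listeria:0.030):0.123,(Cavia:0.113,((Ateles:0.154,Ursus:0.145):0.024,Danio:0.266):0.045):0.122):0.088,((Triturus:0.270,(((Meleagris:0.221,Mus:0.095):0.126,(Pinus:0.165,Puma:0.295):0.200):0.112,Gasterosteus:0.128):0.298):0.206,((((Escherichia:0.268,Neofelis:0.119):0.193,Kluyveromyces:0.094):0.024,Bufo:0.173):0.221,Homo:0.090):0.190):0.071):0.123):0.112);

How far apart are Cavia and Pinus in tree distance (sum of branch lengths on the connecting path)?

1.375

The path runs Cavia → … → MRCA → … → Pinus; the MRCA is the node subtending (((((Oncorhynchus,Solenopsis),(Oryza,Pan)),Listeria),(Cavia,((Ateles,Ursus),Danio))),((Triturus,(((Meleagris,Mus),(Pinus,Puma)),Gasterosteus)),((((Escherichia,Neofelis),Kluyveromyces),Bufo),Homo))).
Branch lengths along that path: 0.113 + 0.122 + 0.088 + 0.071 + 0.206 + 0.298 + 0.112 + 0.200 + 0.165 = 1.375.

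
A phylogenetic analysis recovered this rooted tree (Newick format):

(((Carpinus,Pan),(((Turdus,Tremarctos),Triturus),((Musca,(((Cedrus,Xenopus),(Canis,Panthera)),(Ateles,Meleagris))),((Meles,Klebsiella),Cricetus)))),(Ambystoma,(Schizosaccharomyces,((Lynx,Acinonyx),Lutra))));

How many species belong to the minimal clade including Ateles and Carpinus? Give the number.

15

The MRCA of Ateles and Carpinus is the node subtending ((Carpinus,Pan),(((Turdus,Tremarctos),Triturus),((Musca,(((Cedrus,Xenopus),(Canis,Panthera)),(Ateles,Meleagris))),((Meles,Klebsiella),Cricetus)))).
That clade contains 15 terminal taxa: Ateles, Canis, Carpinus, Cedrus, Cricetus, Klebsiella, Meleagris, Meles, Musca, Pan, Panthera, Tremarctos, Triturus, Turdus, Xenopus.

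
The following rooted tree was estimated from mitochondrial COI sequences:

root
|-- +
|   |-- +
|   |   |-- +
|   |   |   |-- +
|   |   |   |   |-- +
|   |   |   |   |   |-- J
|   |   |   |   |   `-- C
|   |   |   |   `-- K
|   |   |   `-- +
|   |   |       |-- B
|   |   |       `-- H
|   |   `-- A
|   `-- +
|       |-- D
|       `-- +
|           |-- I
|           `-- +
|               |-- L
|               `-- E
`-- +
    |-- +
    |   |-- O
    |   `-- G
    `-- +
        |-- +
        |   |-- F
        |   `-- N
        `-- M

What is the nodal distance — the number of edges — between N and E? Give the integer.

9

The MRCA of N and E is the root of the tree.
From N up to that node: 4 branches. From E up to the same node: 5 branches. Total: 4 + 5 = 9.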